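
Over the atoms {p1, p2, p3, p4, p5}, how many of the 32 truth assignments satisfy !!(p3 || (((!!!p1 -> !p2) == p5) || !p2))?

Initial set: {!!(p3 || (((!!!p1 -> !p2) == p5) || !p2))}.
!!(p3 || (((!!!p1 -> !p2) == p5) || !p2)): drop double negation, giving (p3 || (((!!!p1 -> !p2) == p5) || !p2)).
(p3 || (((!!!p1 -> !p2) == p5) || !p2)): β-rule — branch into p3  //  (((!!!p1 -> !p2) == p5) || !p2).
  branch 1 (add p3):
    ○ open, literals {p3=true}.
  branch 2 (add (((!!!p1 -> !p2) == p5) || !p2)):
    (((!!!p1 -> !p2) == p5) || !p2): β-rule — branch into ((!!!p1 -> !p2) == p5)  //  !p2.
      branch 2.1 (add ((!!!p1 -> !p2) == p5)):
        ((!!!p1 -> !p2) == p5): β-rule — branch into (!!!p1 -> !p2), p5  //  !(!!!p1 -> !p2), !p5.
          branch 2.1.1 (add (!!!p1 -> !p2), p5):
            (!!!p1 -> !p2): β-rule — branch into !!!!p1  //  !p2.
              branch 2.1.1.1 (add !!!!p1):
                !!!!p1: drop double negation, giving !!p1.
                ○ open, literals {p1=true, p5=true}.
              branch 2.1.1.2 (add !p2):
                ○ open, literals {p2=false, p5=true}.
          branch 2.1.2 (add !(!!!p1 -> !p2), !p5):
            !(!!!p1 -> !p2): α-rule — add !!!p1, !!p2.
            !!!p1: drop double negation, giving !p1.
            ○ open, literals {p1=false, p2=true, p5=false}.
      branch 2.2 (add !p2):
        ○ open, literals {p2=false}.
0 branches closed, 5 open.
Each open branch fixes some atoms; the unmentioned ones are free. Counting distinct full assignments: branch {p3=true} (p1, p2, p4, p5) contributes 16 new; branch {p1=true, p5=true} (p2, p3, p4) contributes 4 new; branch {p2=false, p5=true} (p1, p3, p4) contributes 2 new; branch {p1=false, p2=true, p5=false} (p3, p4) contributes 2 new; branch {p2=false} (p1, p3, p4, p5) contributes 4 new. Total: 28.

28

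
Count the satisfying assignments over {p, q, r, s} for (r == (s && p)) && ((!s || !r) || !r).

Initial set: {T ((r == (s && p)) && ((!s || !r) || !r))}.
T ((r == (s && p)) && ((!s || !r) || !r)): α-rule — add T (r == (s && p)), T ((!s || !r) || !r).
T (r == (s && p)): β-rule — branch into T r, T (s && p)  //  F r, F (s && p).
  branch 1 (add T r, T (s && p)):
    T (s && p): α-rule — add T s, T p.
    T ((!s || !r) || !r): β-rule — branch into T (!s || !r)  //  T !r.
      branch 1.1 (add T (!s || !r)):
        T (!s || !r): β-rule — branch into T !s  //  T !r.
          branch 1.1.1 (add T !s):
            × closes — contains both s and !s.
          branch 1.1.2 (add T !r):
            × closes — contains both r and !r.
      branch 1.2 (add T !r):
        × closes — contains both r and !r.
  branch 2 (add F r, F (s && p)):
    T ((!s || !r) || !r): β-rule — branch into T (!s || !r)  //  T !r.
      branch 2.1 (add T (!s || !r)):
        F (s && p): β-rule — branch into F s  //  F p.
          branch 2.1.1 (add F s):
            T (!s || !r): β-rule — branch into T !s  //  T !r.
              branch 2.1.1.1 (add T !s):
                ○ open, literals {r=0, s=0}.
              branch 2.1.1.2 (add T !r):
                ○ open, literals {r=0, s=0}.
          branch 2.1.2 (add F p):
            T (!s || !r): β-rule — branch into T !s  //  T !r.
              branch 2.1.2.1 (add T !s):
                ○ open, literals {p=0, r=0, s=0}.
              branch 2.1.2.2 (add T !r):
                ○ open, literals {p=0, r=0}.
      branch 2.2 (add T !r):
        F (s && p): β-rule — branch into F s  //  F p.
          branch 2.2.1 (add F s):
            ○ open, literals {r=0, s=0}.
          branch 2.2.2 (add F p):
            ○ open, literals {p=0, r=0}.
3 branches closed, 6 open.
Each open branch fixes some atoms; the unmentioned ones are free. Counting distinct full assignments: branch {r=0, s=0} (p, q) contributes 4 new; branch {r=0, s=0} (p, q) contributes 0 new; branch {p=0, r=0, s=0} (q) contributes 0 new; branch {p=0, r=0} (q, s) contributes 2 new; branch {r=0, s=0} (p, q) contributes 0 new; branch {p=0, r=0} (q, s) contributes 0 new. Total: 6.

6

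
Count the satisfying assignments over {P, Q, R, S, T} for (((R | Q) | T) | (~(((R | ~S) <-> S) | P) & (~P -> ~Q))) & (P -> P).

Initial set: {((((R | Q) | T) | (~(((R | ~S) <-> S) | P) & (~P -> ~Q))) & (P -> P))}.
((((R | Q) | T) | (~(((R | ~S) <-> S) | P) & (~P -> ~Q))) & (P -> P)): α-rule — add (((R | Q) | T) | (~(((R | ~S) <-> S) | P) & (~P -> ~Q))), (P -> P).
(((R | Q) | T) | (~(((R | ~S) <-> S) | P) & (~P -> ~Q))): β-rule — branch into ((R | Q) | T)  //  (~(((R | ~S) <-> S) | P) & (~P -> ~Q)).
  branch 1 (add ((R | Q) | T)):
    (P -> P): β-rule — branch into ~P  //  P.
      branch 1.1 (add ~P):
        ((R | Q) | T): β-rule — branch into (R | Q)  //  T.
          branch 1.1.1 (add (R | Q)):
            (R | Q): β-rule — branch into R  //  Q.
              branch 1.1.1.1 (add R):
                ○ open, literals {P=F, R=T}.
              branch 1.1.1.2 (add Q):
                ○ open, literals {P=F, Q=T}.
          branch 1.1.2 (add T):
            ○ open, literals {P=F, T=T}.
      branch 1.2 (add P):
        ((R | Q) | T): β-rule — branch into (R | Q)  //  T.
          branch 1.2.1 (add (R | Q)):
            (R | Q): β-rule — branch into R  //  Q.
              branch 1.2.1.1 (add R):
                ○ open, literals {P=T, R=T}.
              branch 1.2.1.2 (add Q):
                ○ open, literals {P=T, Q=T}.
          branch 1.2.2 (add T):
            ○ open, literals {P=T, T=T}.
  branch 2 (add (~(((R | ~S) <-> S) | P) & (~P -> ~Q))):
    (~(((R | ~S) <-> S) | P) & (~P -> ~Q)): α-rule — add ~(((R | ~S) <-> S) | P), (~P -> ~Q).
    ~(((R | ~S) <-> S) | P): α-rule — add ~((R | ~S) <-> S), ~P.
    (P -> P): β-rule — branch into ~P  //  P.
      branch 2.1 (add ~P):
        (~P -> ~Q): β-rule — branch into ~~P  //  ~Q.
          branch 2.1.1 (add ~~P):
            × closes — contains both P and ~P.
          branch 2.1.2 (add ~Q):
            ~((R | ~S) <-> S): β-rule — branch into (R | ~S), ~S  //  ~(R | ~S), S.
              branch 2.1.2.1 (add (R | ~S), ~S):
                (R | ~S): β-rule — branch into R  //  ~S.
                  branch 2.1.2.1.1 (add R):
                    ○ open, literals {P=F, Q=F, R=T, S=F}.
                  branch 2.1.2.1.2 (add ~S):
                    ○ open, literals {P=F, Q=F, S=F}.
              branch 2.1.2.2 (add ~(R | ~S), S):
                ~(R | ~S): α-rule — add ~R, ~~S.
                ○ open, literals {P=F, Q=F, R=F, S=T}.
      branch 2.2 (add P):
        × closes — contains both P and ~P.
2 branches closed, 9 open.
Each open branch fixes some atoms; the unmentioned ones are free. Counting distinct full assignments: branch {P=F, R=T} (Q, S, T) contributes 8 new; branch {P=F, Q=T} (R, S, T) contributes 4 new; branch {P=F, T=T} (Q, R, S) contributes 2 new; branch {P=T, R=T} (Q, S, T) contributes 8 new; branch {P=T, Q=T} (R, S, T) contributes 4 new; branch {P=T, T=T} (Q, R, S) contributes 2 new; branch {P=F, Q=F, R=T, S=F} (T) contributes 0 new; branch {P=F, Q=F, S=F} (R, T) contributes 1 new; branch {P=F, Q=F, R=F, S=T} (T) contributes 1 new. Total: 30.

30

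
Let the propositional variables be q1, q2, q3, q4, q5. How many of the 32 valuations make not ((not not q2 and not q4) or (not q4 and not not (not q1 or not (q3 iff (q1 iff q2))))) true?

Initial set: {T not ((not not q2 and not q4) or (not q4 and not not (not q1 or not (q3 iff (q1 iff q2)))))}.
T not ((not not q2 and not q4) or (not q4 and not not (not q1 or not (q3 iff (q1 iff q2))))): α-rule — add F (not not q2 and not q4), F (not q4 and not not (not q1 or not (q3 iff (q1 iff q2)))).
F (not not q2 and not q4): β-rule — branch into F not not q2  //  F not q4.
  branch 1 (add F not not q2):
    F not not q2: drop double negation, giving F q2.
    F (not q4 and not not (not q1 or not (q3 iff (q1 iff q2)))): β-rule — branch into F not q4  //  F not not (not q1 or not (q3 iff (q1 iff q2))).
      branch 1.1 (add F not q4):
        ○ open, literals {q2=F, q4=T}.
      branch 1.2 (add F not not (not q1 or not (q3 iff (q1 iff q2)))):
        F not not (not q1 or not (q3 iff (q1 iff q2))): drop double negation, giving F (not q1 or not (q3 iff (q1 iff q2))).
        F (not q1 or not (q3 iff (q1 iff q2))): α-rule — add F not q1, F not (q3 iff (q1 iff q2)).
        F not (q3 iff (q1 iff q2)): β-rule — branch into T q3, T (q1 iff q2)  //  F q3, F (q1 iff q2).
          branch 1.2.1 (add T q3, T (q1 iff q2)):
            T (q1 iff q2): β-rule — branch into T q1, T q2  //  F q1, F q2.
              branch 1.2.1.1 (add T q1, T q2):
                × closes — contains both q2 and not q2.
              branch 1.2.1.2 (add F q1, F q2):
                × closes — contains both q1 and not q1.
          branch 1.2.2 (add F q3, F (q1 iff q2)):
            F (q1 iff q2): β-rule — branch into T q1, F q2  //  F q1, T q2.
              branch 1.2.2.1 (add T q1, F q2):
                ○ open, literals {q1=T, q2=F, q3=F}.
              branch 1.2.2.2 (add F q1, T q2):
                × closes — contains both q1 and not q1.
  branch 2 (add F not q4):
    F (not q4 and not not (not q1 or not (q3 iff (q1 iff q2)))): β-rule — branch into F not q4  //  F not not (not q1 or not (q3 iff (q1 iff q2))).
      branch 2.1 (add F not q4):
        ○ open, literals {q4=T}.
      branch 2.2 (add F not not (not q1 or not (q3 iff (q1 iff q2)))):
        F not not (not q1 or not (q3 iff (q1 iff q2))): drop double negation, giving F (not q1 or not (q3 iff (q1 iff q2))).
        F (not q1 or not (q3 iff (q1 iff q2))): α-rule — add F not q1, F not (q3 iff (q1 iff q2)).
        F not (q3 iff (q1 iff q2)): β-rule — branch into T q3, T (q1 iff q2)  //  F q3, F (q1 iff q2).
          branch 2.2.1 (add T q3, T (q1 iff q2)):
            T (q1 iff q2): β-rule — branch into T q1, T q2  //  F q1, F q2.
              branch 2.2.1.1 (add T q1, T q2):
                ○ open, literals {q1=T, q2=T, q3=T, q4=T}.
              branch 2.2.1.2 (add F q1, F q2):
                × closes — contains both q1 and not q1.
          branch 2.2.2 (add F q3, F (q1 iff q2)):
            F (q1 iff q2): β-rule — branch into T q1, F q2  //  F q1, T q2.
              branch 2.2.2.1 (add T q1, F q2):
                ○ open, literals {q1=T, q2=F, q3=F, q4=T}.
              branch 2.2.2.2 (add F q1, T q2):
                × closes — contains both q1 and not q1.
5 branches closed, 5 open.
Each open branch fixes some atoms; the unmentioned ones are free. Counting distinct full assignments: branch {q2=F, q4=T} (q1, q3, q5) contributes 8 new; branch {q1=T, q2=F, q3=F} (q4, q5) contributes 2 new; branch {q4=T} (q1, q2, q3, q5) contributes 8 new; branch {q1=T, q2=T, q3=T, q4=T} (q5) contributes 0 new; branch {q1=T, q2=F, q3=F, q4=T} (q5) contributes 0 new. Total: 18.

18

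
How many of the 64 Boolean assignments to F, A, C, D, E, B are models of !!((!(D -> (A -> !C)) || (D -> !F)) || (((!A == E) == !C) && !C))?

56

Initial set: {!!((!(D -> (A -> !C)) || (D -> !F)) || (((!A == E) == !C) && !C))}.
!!((!(D -> (A -> !C)) || (D -> !F)) || (((!A == E) == !C) && !C)): drop double negation, giving ((!(D -> (A -> !C)) || (D -> !F)) || (((!A == E) == !C) && !C)).
((!(D -> (A -> !C)) || (D -> !F)) || (((!A == E) == !C) && !C)): β-rule — branch into (!(D -> (A -> !C)) || (D -> !F))  //  (((!A == E) == !C) && !C).
  branch 1 (add (!(D -> (A -> !C)) || (D -> !F))):
    (!(D -> (A -> !C)) || (D -> !F)): β-rule — branch into !(D -> (A -> !C))  //  (D -> !F).
      branch 1.1 (add !(D -> (A -> !C))):
        !(D -> (A -> !C)): α-rule — add D, !(A -> !C).
        !(A -> !C): α-rule — add A, !!C.
        ○ open, literals {A=1, C=1, D=1}.
      branch 1.2 (add (D -> !F)):
        (D -> !F): β-rule — branch into !D  //  !F.
          branch 1.2.1 (add !D):
            ○ open, literals {D=0}.
          branch 1.2.2 (add !F):
            ○ open, literals {F=0}.
  branch 2 (add (((!A == E) == !C) && !C)):
    (((!A == E) == !C) && !C): α-rule — add ((!A == E) == !C), !C.
    ((!A == E) == !C): β-rule — branch into (!A == E), !C  //  !(!A == E), !!C.
      branch 2.1 (add (!A == E), !C):
        (!A == E): β-rule — branch into !A, E  //  !!A, !E.
          branch 2.1.1 (add !A, E):
            ○ open, literals {A=0, C=0, E=1}.
          branch 2.1.2 (add !!A, !E):
            ○ open, literals {A=1, C=0, E=0}.
      branch 2.2 (add !(!A == E), !!C):
        × closes — contains both C and !C.
1 branch closed, 5 open.
Each open branch fixes some atoms; the unmentioned ones are free. Counting distinct full assignments: branch {A=1, C=1, D=1} (F, E, B) contributes 8 new; branch {D=0} (F, A, C, E, B) contributes 32 new; branch {F=0} (A, C, D, E, B) contributes 12 new; branch {A=0, C=0, E=1} (F, D, B) contributes 2 new; branch {A=1, C=0, E=0} (F, D, B) contributes 2 new. Total: 56.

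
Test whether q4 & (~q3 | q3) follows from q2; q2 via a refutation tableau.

No

Initial set: {q2; q2; ~(q4 & (~q3 | q3))}.
~(q4 & (~q3 | q3)): β-rule — branch into ~q4  //  ~(~q3 | q3).
  branch 1 (add ~q4):
    ○ open, literals {q2=1, q4=0}.
  branch 2 (add ~(~q3 | q3)):
    ~(~q3 | q3): α-rule — add ~~q3, ~q3.
    × closes — contains both q3 and ~q3.
1 branch closed, 1 open.
An open branch gives a countermodel: q2=1, q4=0 (unmentioned atoms arbitrary); the premises hold there but the conclusion fails.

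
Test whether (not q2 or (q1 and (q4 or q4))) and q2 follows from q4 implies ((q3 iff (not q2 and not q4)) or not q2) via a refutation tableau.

No

Initial set: {(q4 implies ((q3 iff (not q2 and not q4)) or not q2)); not ((not q2 or (q1 and (q4 or q4))) and q2)}.
(q4 implies ((q3 iff (not q2 and not q4)) or not q2)): β-rule — branch into not q4  //  ((q3 iff (not q2 and not q4)) or not q2).
  branch 1 (add not q4):
    not ((not q2 or (q1 and (q4 or q4))) and q2): β-rule — branch into not (not q2 or (q1 and (q4 or q4)))  //  not q2.
      branch 1.1 (add not (not q2 or (q1 and (q4 or q4)))):
        not (not q2 or (q1 and (q4 or q4))): α-rule — add not not q2, not (q1 and (q4 or q4)).
        not (q1 and (q4 or q4)): β-rule — branch into not q1  //  not (q4 or q4).
          branch 1.1.1 (add not q1):
            ○ open, literals {q1=false, q2=true, q4=false}.
          branch 1.1.2 (add not (q4 or q4)):
            not (q4 or q4): α-rule — add not q4, not q4.
            ○ open, literals {q2=true, q4=false}.
      branch 1.2 (add not q2):
        ○ open, literals {q2=false, q4=false}.
  branch 2 (add ((q3 iff (not q2 and not q4)) or not q2)):
    not ((not q2 or (q1 and (q4 or q4))) and q2): β-rule — branch into not (not q2 or (q1 and (q4 or q4)))  //  not q2.
      branch 2.1 (add not (not q2 or (q1 and (q4 or q4)))):
        not (not q2 or (q1 and (q4 or q4))): α-rule — add not not q2, not (q1 and (q4 or q4)).
        ((q3 iff (not q2 and not q4)) or not q2): β-rule — branch into (q3 iff (not q2 and not q4))  //  not q2.
          branch 2.1.1 (add (q3 iff (not q2 and not q4))):
            not (q1 and (q4 or q4)): β-rule — branch into not q1  //  not (q4 or q4).
              branch 2.1.1.1 (add not q1):
                (q3 iff (not q2 and not q4)): β-rule — branch into q3, (not q2 and not q4)  //  not q3, not (not q2 and not q4).
                  branch 2.1.1.1.1 (add q3, (not q2 and not q4)):
                    (not q2 and not q4): α-rule — add not q2, not q4.
                    × closes — contains both q2 and not q2.
                  branch 2.1.1.1.2 (add not q3, not (not q2 and not q4)):
                    not (not q2 and not q4): β-rule — branch into not not q2  //  not not q4.
                      branch 2.1.1.1.2.1 (add not not q2):
                        ○ open, literals {q1=false, q2=true, q3=false}.
                      branch 2.1.1.1.2.2 (add not not q4):
                        ○ open, literals {q1=false, q2=true, q3=false, q4=true}.
              branch 2.1.1.2 (add not (q4 or q4)):
                not (q4 or q4): α-rule — add not q4, not q4.
                (q3 iff (not q2 and not q4)): β-rule — branch into q3, (not q2 and not q4)  //  not q3, not (not q2 and not q4).
                  branch 2.1.1.2.1 (add q3, (not q2 and not q4)):
                    (not q2 and not q4): α-rule — add not q2, not q4.
                    × closes — contains both q2 and not q2.
                  branch 2.1.1.2.2 (add not q3, not (not q2 and not q4)):
                    not (not q2 and not q4): β-rule — branch into not not q2  //  not not q4.
                      branch 2.1.1.2.2.1 (add not not q2):
                        ○ open, literals {q2=true, q3=false, q4=false}.
                      branch 2.1.1.2.2.2 (add not not q4):
                        × closes — contains both q4 and not q4.
          branch 2.1.2 (add not q2):
            × closes — contains both q2 and not q2.
      branch 2.2 (add not q2):
        ((q3 iff (not q2 and not q4)) or not q2): β-rule — branch into (q3 iff (not q2 and not q4))  //  not q2.
          branch 2.2.1 (add (q3 iff (not q2 and not q4))):
            (q3 iff (not q2 and not q4)): β-rule — branch into q3, (not q2 and not q4)  //  not q3, not (not q2 and not q4).
              branch 2.2.1.1 (add q3, (not q2 and not q4)):
                (not q2 and not q4): α-rule — add not q2, not q4.
                ○ open, literals {q2=false, q3=true, q4=false}.
              branch 2.2.1.2 (add not q3, not (not q2 and not q4)):
                not (not q2 and not q4): β-rule — branch into not not q2  //  not not q4.
                  branch 2.2.1.2.1 (add not not q2):
                    × closes — contains both q2 and not q2.
                  branch 2.2.1.2.2 (add not not q4):
                    ○ open, literals {q2=false, q3=false, q4=true}.
          branch 2.2.2 (add not q2):
            ○ open, literals {q2=false}.
5 branches closed, 9 open.
An open branch gives a countermodel: q1=false, q2=true, q4=false (unmentioned atoms arbitrary); the premises hold there but the conclusion fails.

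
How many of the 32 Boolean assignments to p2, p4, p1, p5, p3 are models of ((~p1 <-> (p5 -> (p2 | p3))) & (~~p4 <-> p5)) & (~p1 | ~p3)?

Initial set: {T (((~p1 <-> (p5 -> (p2 | p3))) & (~~p4 <-> p5)) & (~p1 | ~p3))}.
T (((~p1 <-> (p5 -> (p2 | p3))) & (~~p4 <-> p5)) & (~p1 | ~p3)): α-rule — add T ((~p1 <-> (p5 -> (p2 | p3))) & (~~p4 <-> p5)), T (~p1 | ~p3).
T ((~p1 <-> (p5 -> (p2 | p3))) & (~~p4 <-> p5)): α-rule — add T (~p1 <-> (p5 -> (p2 | p3))), T (~~p4 <-> p5).
T (~p1 | ~p3): β-rule — branch into T ~p1  //  T ~p3.
  branch 1 (add T ~p1):
    T (~p1 <-> (p5 -> (p2 | p3))): β-rule — branch into T ~p1, T (p5 -> (p2 | p3))  //  F ~p1, F (p5 -> (p2 | p3)).
      branch 1.1 (add T ~p1, T (p5 -> (p2 | p3))):
        T (~~p4 <-> p5): β-rule — branch into T ~~p4, T p5  //  F ~~p4, F p5.
          branch 1.1.1 (add T ~~p4, T p5):
            T ~~p4: drop double negation, giving T p4.
            T (p5 -> (p2 | p3)): β-rule — branch into F p5  //  T (p2 | p3).
              branch 1.1.1.1 (add F p5):
                × closes — contains both p5 and ~p5.
              branch 1.1.1.2 (add T (p2 | p3)):
                T (p2 | p3): β-rule — branch into T p2  //  T p3.
                  branch 1.1.1.2.1 (add T p2):
                    ○ open, literals {p1=false, p2=true, p4=true, p5=true}.
                  branch 1.1.1.2.2 (add T p3):
                    ○ open, literals {p1=false, p3=true, p4=true, p5=true}.
          branch 1.1.2 (add F ~~p4, F p5):
            F ~~p4: drop double negation, giving F p4.
            T (p5 -> (p2 | p3)): β-rule — branch into F p5  //  T (p2 | p3).
              branch 1.1.2.1 (add F p5):
                ○ open, literals {p1=false, p4=false, p5=false}.
              branch 1.1.2.2 (add T (p2 | p3)):
                T (p2 | p3): β-rule — branch into T p2  //  T p3.
                  branch 1.1.2.2.1 (add T p2):
                    ○ open, literals {p1=false, p2=true, p4=false, p5=false}.
                  branch 1.1.2.2.2 (add T p3):
                    ○ open, literals {p1=false, p3=true, p4=false, p5=false}.
      branch 1.2 (add F ~p1, F (p5 -> (p2 | p3))):
        × closes — contains both p1 and ~p1.
  branch 2 (add T ~p3):
    T (~p1 <-> (p5 -> (p2 | p3))): β-rule — branch into T ~p1, T (p5 -> (p2 | p3))  //  F ~p1, F (p5 -> (p2 | p3)).
      branch 2.1 (add T ~p1, T (p5 -> (p2 | p3))):
        T (~~p4 <-> p5): β-rule — branch into T ~~p4, T p5  //  F ~~p4, F p5.
          branch 2.1.1 (add T ~~p4, T p5):
            T ~~p4: drop double negation, giving T p4.
            T (p5 -> (p2 | p3)): β-rule — branch into F p5  //  T (p2 | p3).
              branch 2.1.1.1 (add F p5):
                × closes — contains both p5 and ~p5.
              branch 2.1.1.2 (add T (p2 | p3)):
                T (p2 | p3): β-rule — branch into T p2  //  T p3.
                  branch 2.1.1.2.1 (add T p2):
                    ○ open, literals {p1=false, p2=true, p3=false, p4=true, p5=true}.
                  branch 2.1.1.2.2 (add T p3):
                    × closes — contains both p3 and ~p3.
          branch 2.1.2 (add F ~~p4, F p5):
            F ~~p4: drop double negation, giving F p4.
            T (p5 -> (p2 | p3)): β-rule — branch into F p5  //  T (p2 | p3).
              branch 2.1.2.1 (add F p5):
                ○ open, literals {p1=false, p3=false, p4=false, p5=false}.
              branch 2.1.2.2 (add T (p2 | p3)):
                T (p2 | p3): β-rule — branch into T p2  //  T p3.
                  branch 2.1.2.2.1 (add T p2):
                    ○ open, literals {p1=false, p2=true, p3=false, p4=false, p5=false}.
                  branch 2.1.2.2.2 (add T p3):
                    × closes — contains both p3 and ~p3.
      branch 2.2 (add F ~p1, F (p5 -> (p2 | p3))):
        F (p5 -> (p2 | p3)): α-rule — add T p5, F (p2 | p3).
        F (p2 | p3): α-rule — add F p2, F p3.
        T (~~p4 <-> p5): β-rule — branch into T ~~p4, T p5  //  F ~~p4, F p5.
          branch 2.2.1 (add T ~~p4, T p5):
            T ~~p4: drop double negation, giving T p4.
            ○ open, literals {p1=true, p2=false, p3=false, p4=true, p5=true}.
          branch 2.2.2 (add F ~~p4, F p5):
            × closes — contains both p5 and ~p5.
6 branches closed, 9 open.
Each open branch fixes some atoms; the unmentioned ones are free. Counting distinct full assignments: branch {p1=false, p2=true, p4=true, p5=true} (p3) contributes 2 new; branch {p1=false, p3=true, p4=true, p5=true} (p2) contributes 1 new; branch {p1=false, p4=false, p5=false} (p2, p3) contributes 4 new; branch {p1=false, p2=true, p4=false, p5=false} (p3) contributes 0 new; branch {p1=false, p3=true, p4=false, p5=false} (p2) contributes 0 new; branch {p1=false, p2=true, p3=false, p4=true, p5=true} (none free) contributes 0 new; branch {p1=false, p3=false, p4=false, p5=false} (p2) contributes 0 new; branch {p1=false, p2=true, p3=false, p4=false, p5=false} (none free) contributes 0 new; branch {p1=true, p2=false, p3=false, p4=true, p5=true} (none free) contributes 1 new. Total: 8.

8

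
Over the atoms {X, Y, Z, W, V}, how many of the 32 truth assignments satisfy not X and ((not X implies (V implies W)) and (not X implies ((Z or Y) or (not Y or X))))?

12

Initial set: {T (not X and ((not X implies (V implies W)) and (not X implies ((Z or Y) or (not Y or X)))))}.
T (not X and ((not X implies (V implies W)) and (not X implies ((Z or Y) or (not Y or X))))): α-rule — add T not X, T ((not X implies (V implies W)) and (not X implies ((Z or Y) or (not Y or X)))).
T ((not X implies (V implies W)) and (not X implies ((Z or Y) or (not Y or X)))): α-rule — add T (not X implies (V implies W)), T (not X implies ((Z or Y) or (not Y or X))).
T (not X implies (V implies W)): β-rule — branch into F not X  //  T (V implies W).
  branch 1 (add F not X):
    × closes — contains both X and not X.
  branch 2 (add T (V implies W)):
    T (not X implies ((Z or Y) or (not Y or X))): β-rule — branch into F not X  //  T ((Z or Y) or (not Y or X)).
      branch 2.1 (add F not X):
        × closes — contains both X and not X.
      branch 2.2 (add T ((Z or Y) or (not Y or X))):
        T (V implies W): β-rule — branch into F V  //  T W.
          branch 2.2.1 (add F V):
            T ((Z or Y) or (not Y or X)): β-rule — branch into T (Z or Y)  //  T (not Y or X).
              branch 2.2.1.1 (add T (Z or Y)):
                T (Z or Y): β-rule — branch into T Z  //  T Y.
                  branch 2.2.1.1.1 (add T Z):
                    ○ open, literals {V=F, X=F, Z=T}.
                  branch 2.2.1.1.2 (add T Y):
                    ○ open, literals {V=F, X=F, Y=T}.
              branch 2.2.1.2 (add T (not Y or X)):
                T (not Y or X): β-rule — branch into T not Y  //  T X.
                  branch 2.2.1.2.1 (add T not Y):
                    ○ open, literals {V=F, X=F, Y=F}.
                  branch 2.2.1.2.2 (add T X):
                    × closes — contains both X and not X.
          branch 2.2.2 (add T W):
            T ((Z or Y) or (not Y or X)): β-rule — branch into T (Z or Y)  //  T (not Y or X).
              branch 2.2.2.1 (add T (Z or Y)):
                T (Z or Y): β-rule — branch into T Z  //  T Y.
                  branch 2.2.2.1.1 (add T Z):
                    ○ open, literals {W=T, X=F, Z=T}.
                  branch 2.2.2.1.2 (add T Y):
                    ○ open, literals {W=T, X=F, Y=T}.
              branch 2.2.2.2 (add T (not Y or X)):
                T (not Y or X): β-rule — branch into T not Y  //  T X.
                  branch 2.2.2.2.1 (add T not Y):
                    ○ open, literals {W=T, X=F, Y=F}.
                  branch 2.2.2.2.2 (add T X):
                    × closes — contains both X and not X.
4 branches closed, 6 open.
Each open branch fixes some atoms; the unmentioned ones are free. Counting distinct full assignments: branch {V=F, X=F, Z=T} (Y, W) contributes 4 new; branch {V=F, X=F, Y=T} (Z, W) contributes 2 new; branch {V=F, X=F, Y=F} (Z, W) contributes 2 new; branch {W=T, X=F, Z=T} (Y, V) contributes 2 new; branch {W=T, X=F, Y=T} (Z, V) contributes 1 new; branch {W=T, X=F, Y=F} (Z, V) contributes 1 new. Total: 12.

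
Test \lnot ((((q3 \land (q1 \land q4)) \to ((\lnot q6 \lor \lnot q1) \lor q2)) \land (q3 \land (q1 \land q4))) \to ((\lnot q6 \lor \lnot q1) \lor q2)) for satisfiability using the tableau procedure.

Unsatisfiable

Initial set: {\lnot ((((q3 \land (q1 \land q4)) \to ((\lnot q6 \lor \lnot q1) \lor q2)) \land (q3 \land (q1 \land q4))) \to ((\lnot q6 \lor \lnot q1) \lor q2))}.
\lnot ((((q3 \land (q1 \land q4)) \to ((\lnot q6 \lor \lnot q1) \lor q2)) \land (q3 \land (q1 \land q4))) \to ((\lnot q6 \lor \lnot q1) \lor q2)): α-rule — add (((q3 \land (q1 \land q4)) \to ((\lnot q6 \lor \lnot q1) \lor q2)) \land (q3 \land (q1 \land q4))), \lnot ((\lnot q6 \lor \lnot q1) \lor q2).
(((q3 \land (q1 \land q4)) \to ((\lnot q6 \lor \lnot q1) \lor q2)) \land (q3 \land (q1 \land q4))): α-rule — add ((q3 \land (q1 \land q4)) \to ((\lnot q6 \lor \lnot q1) \lor q2)), (q3 \land (q1 \land q4)).
\lnot ((\lnot q6 \lor \lnot q1) \lor q2): α-rule — add \lnot (\lnot q6 \lor \lnot q1), \lnot q2.
(q3 \land (q1 \land q4)): α-rule — add q3, (q1 \land q4).
\lnot (\lnot q6 \lor \lnot q1): α-rule — add \lnot \lnot q6, \lnot \lnot q1.
(q1 \land q4): α-rule — add q1, q4.
((q3 \land (q1 \land q4)) \to ((\lnot q6 \lor \lnot q1) \lor q2)): β-rule — branch into \lnot (q3 \land (q1 \land q4))  //  ((\lnot q6 \lor \lnot q1) \lor q2).
  branch 1 (add \lnot (q3 \land (q1 \land q4))):
    \lnot (q3 \land (q1 \land q4)): β-rule — branch into \lnot q3  //  \lnot (q1 \land q4).
      branch 1.1 (add \lnot q3):
        × closes — contains both q3 and \lnot q3.
      branch 1.2 (add \lnot (q1 \land q4)):
        \lnot (q1 \land q4): β-rule — branch into \lnot q1  //  \lnot q4.
          branch 1.2.1 (add \lnot q1):
            × closes — contains both q1 and \lnot q1.
          branch 1.2.2 (add \lnot q4):
            × closes — contains both q4 and \lnot q4.
  branch 2 (add ((\lnot q6 \lor \lnot q1) \lor q2)):
    ((\lnot q6 \lor \lnot q1) \lor q2): β-rule — branch into (\lnot q6 \lor \lnot q1)  //  q2.
      branch 2.1 (add (\lnot q6 \lor \lnot q1)):
        (\lnot q6 \lor \lnot q1): β-rule — branch into \lnot q6  //  \lnot q1.
          branch 2.1.1 (add \lnot q6):
            × closes — contains both q6 and \lnot q6.
          branch 2.1.2 (add \lnot q1):
            × closes — contains both q1 and \lnot q1.
      branch 2.2 (add q2):
        × closes — contains both q2 and \lnot q2.
All 6 branches close.
Every branch closed; the formula is unsatisfiable.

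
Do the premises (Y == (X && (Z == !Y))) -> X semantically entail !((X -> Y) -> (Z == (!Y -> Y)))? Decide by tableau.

Initial set: {((Y == (X && (Z == !Y))) -> X); !!((X -> Y) -> (Z == (!Y -> Y)))}.
((Y == (X && (Z == !Y))) -> X): β-rule — branch into !(Y == (X && (Z == !Y)))  //  X.
  branch 1 (add !(Y == (X && (Z == !Y)))):
    !!((X -> Y) -> (Z == (!Y -> Y))): β-rule — branch into !(X -> Y)  //  (Z == (!Y -> Y)).
      branch 1.1 (add !(X -> Y)):
        !(X -> Y): α-rule — add X, !Y.
        !(Y == (X && (Z == !Y))): β-rule — branch into Y, !(X && (Z == !Y))  //  !Y, (X && (Z == !Y)).
          branch 1.1.1 (add Y, !(X && (Z == !Y))):
            × closes — contains both Y and !Y.
          branch 1.1.2 (add !Y, (X && (Z == !Y))):
            (X && (Z == !Y)): α-rule — add X, (Z == !Y).
            (Z == !Y): β-rule — branch into Z, !Y  //  !Z, !!Y.
              branch 1.1.2.1 (add Z, !Y):
                ○ open, literals {X=true, Y=false, Z=true}.
              branch 1.1.2.2 (add !Z, !!Y):
                × closes — contains both Y and !Y.
      branch 1.2 (add (Z == (!Y -> Y))):
        !(Y == (X && (Z == !Y))): β-rule — branch into Y, !(X && (Z == !Y))  //  !Y, (X && (Z == !Y)).
          branch 1.2.1 (add Y, !(X && (Z == !Y))):
            (Z == (!Y -> Y)): β-rule — branch into Z, (!Y -> Y)  //  !Z, !(!Y -> Y).
              branch 1.2.1.1 (add Z, (!Y -> Y)):
                !(X && (Z == !Y)): β-rule — branch into !X  //  !(Z == !Y).
                  branch 1.2.1.1.1 (add !X):
                    (!Y -> Y): β-rule — branch into !!Y  //  Y.
                      branch 1.2.1.1.1.1 (add !!Y):
                        ○ open, literals {X=false, Y=true, Z=true}.
                      branch 1.2.1.1.1.2 (add Y):
                        ○ open, literals {X=false, Y=true, Z=true}.
                  branch 1.2.1.1.2 (add !(Z == !Y)):
                    (!Y -> Y): β-rule — branch into !!Y  //  Y.
                      branch 1.2.1.1.2.1 (add !!Y):
                        !(Z == !Y): β-rule — branch into Z, !!Y  //  !Z, !Y.
                          branch 1.2.1.1.2.1.1 (add Z, !!Y):
                            ○ open, literals {Y=true, Z=true}.
                          branch 1.2.1.1.2.1.2 (add !Z, !Y):
                            × closes — contains both Z and !Z.
                      branch 1.2.1.1.2.2 (add Y):
                        !(Z == !Y): β-rule — branch into Z, !!Y  //  !Z, !Y.
                          branch 1.2.1.1.2.2.1 (add Z, !!Y):
                            ○ open, literals {Y=true, Z=true}.
                          branch 1.2.1.1.2.2.2 (add !Z, !Y):
                            × closes — contains both Z and !Z.
              branch 1.2.1.2 (add !Z, !(!Y -> Y)):
                !(!Y -> Y): α-rule — add !Y, !Y.
                × closes — contains both Y and !Y.
          branch 1.2.2 (add !Y, (X && (Z == !Y))):
            (X && (Z == !Y)): α-rule — add X, (Z == !Y).
            (Z == (!Y -> Y)): β-rule — branch into Z, (!Y -> Y)  //  !Z, !(!Y -> Y).
              branch 1.2.2.1 (add Z, (!Y -> Y)):
                (Z == !Y): β-rule — branch into Z, !Y  //  !Z, !!Y.
                  branch 1.2.2.1.1 (add Z, !Y):
                    (!Y -> Y): β-rule — branch into !!Y  //  Y.
                      branch 1.2.2.1.1.1 (add !!Y):
                        × closes — contains both Y and !Y.
                      branch 1.2.2.1.1.2 (add Y):
                        × closes — contains both Y and !Y.
                  branch 1.2.2.1.2 (add !Z, !!Y):
                    × closes — contains both Z and !Z.
              branch 1.2.2.2 (add !Z, !(!Y -> Y)):
                !(!Y -> Y): α-rule — add !Y, !Y.
                (Z == !Y): β-rule — branch into Z, !Y  //  !Z, !!Y.
                  branch 1.2.2.2.1 (add Z, !Y):
                    × closes — contains both Z and !Z.
                  branch 1.2.2.2.2 (add !Z, !!Y):
                    × closes — contains both Y and !Y.
  branch 2 (add X):
    !!((X -> Y) -> (Z == (!Y -> Y))): β-rule — branch into !(X -> Y)  //  (Z == (!Y -> Y)).
      branch 2.1 (add !(X -> Y)):
        !(X -> Y): α-rule — add X, !Y.
        ○ open, literals {X=true, Y=false}.
      branch 2.2 (add (Z == (!Y -> Y))):
        (Z == (!Y -> Y)): β-rule — branch into Z, (!Y -> Y)  //  !Z, !(!Y -> Y).
          branch 2.2.1 (add Z, (!Y -> Y)):
            (!Y -> Y): β-rule — branch into !!Y  //  Y.
              branch 2.2.1.1 (add !!Y):
                ○ open, literals {X=true, Y=true, Z=true}.
              branch 2.2.1.2 (add Y):
                ○ open, literals {X=true, Y=true, Z=true}.
          branch 2.2.2 (add !Z, !(!Y -> Y)):
            !(!Y -> Y): α-rule — add !Y, !Y.
            ○ open, literals {X=true, Y=false, Z=false}.
10 branches closed, 9 open.
An open branch gives a countermodel: X=true, Y=false, Z=true (unmentioned atoms arbitrary); the premises hold there but the conclusion fails.

No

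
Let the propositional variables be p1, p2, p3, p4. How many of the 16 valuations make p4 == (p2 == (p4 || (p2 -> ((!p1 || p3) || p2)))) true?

8

Initial set: {(p4 == (p2 == (p4 || (p2 -> ((!p1 || p3) || p2)))))}.
(p4 == (p2 == (p4 || (p2 -> ((!p1 || p3) || p2))))): β-rule — branch into p4, (p2 == (p4 || (p2 -> ((!p1 || p3) || p2))))  //  !p4, !(p2 == (p4 || (p2 -> ((!p1 || p3) || p2)))).
  branch 1 (add p4, (p2 == (p4 || (p2 -> ((!p1 || p3) || p2))))):
    (p2 == (p4 || (p2 -> ((!p1 || p3) || p2)))): β-rule — branch into p2, (p4 || (p2 -> ((!p1 || p3) || p2)))  //  !p2, !(p4 || (p2 -> ((!p1 || p3) || p2))).
      branch 1.1 (add p2, (p4 || (p2 -> ((!p1 || p3) || p2)))):
        (p4 || (p2 -> ((!p1 || p3) || p2))): β-rule — branch into p4  //  (p2 -> ((!p1 || p3) || p2)).
          branch 1.1.1 (add p4):
            ○ open, literals {p2=T, p4=T}.
          branch 1.1.2 (add (p2 -> ((!p1 || p3) || p2))):
            (p2 -> ((!p1 || p3) || p2)): β-rule — branch into !p2  //  ((!p1 || p3) || p2).
              branch 1.1.2.1 (add !p2):
                × closes — contains both p2 and !p2.
              branch 1.1.2.2 (add ((!p1 || p3) || p2)):
                ((!p1 || p3) || p2): β-rule — branch into (!p1 || p3)  //  p2.
                  branch 1.1.2.2.1 (add (!p1 || p3)):
                    (!p1 || p3): β-rule — branch into !p1  //  p3.
                      branch 1.1.2.2.1.1 (add !p1):
                        ○ open, literals {p1=F, p2=T, p4=T}.
                      branch 1.1.2.2.1.2 (add p3):
                        ○ open, literals {p2=T, p3=T, p4=T}.
                  branch 1.1.2.2.2 (add p2):
                    ○ open, literals {p2=T, p4=T}.
      branch 1.2 (add !p2, !(p4 || (p2 -> ((!p1 || p3) || p2)))):
        !(p4 || (p2 -> ((!p1 || p3) || p2))): α-rule — add !p4, !(p2 -> ((!p1 || p3) || p2)).
        × closes — contains both p4 and !p4.
  branch 2 (add !p4, !(p2 == (p4 || (p2 -> ((!p1 || p3) || p2))))):
    !(p2 == (p4 || (p2 -> ((!p1 || p3) || p2)))): β-rule — branch into p2, !(p4 || (p2 -> ((!p1 || p3) || p2)))  //  !p2, (p4 || (p2 -> ((!p1 || p3) || p2))).
      branch 2.1 (add p2, !(p4 || (p2 -> ((!p1 || p3) || p2)))):
        !(p4 || (p2 -> ((!p1 || p3) || p2))): α-rule — add !p4, !(p2 -> ((!p1 || p3) || p2)).
        !(p2 -> ((!p1 || p3) || p2)): α-rule — add p2, !((!p1 || p3) || p2).
        !((!p1 || p3) || p2): α-rule — add !(!p1 || p3), !p2.
        × closes — contains both p2 and !p2.
      branch 2.2 (add !p2, (p4 || (p2 -> ((!p1 || p3) || p2)))):
        (p4 || (p2 -> ((!p1 || p3) || p2))): β-rule — branch into p4  //  (p2 -> ((!p1 || p3) || p2)).
          branch 2.2.1 (add p4):
            × closes — contains both p4 and !p4.
          branch 2.2.2 (add (p2 -> ((!p1 || p3) || p2))):
            (p2 -> ((!p1 || p3) || p2)): β-rule — branch into !p2  //  ((!p1 || p3) || p2).
              branch 2.2.2.1 (add !p2):
                ○ open, literals {p2=F, p4=F}.
              branch 2.2.2.2 (add ((!p1 || p3) || p2)):
                ((!p1 || p3) || p2): β-rule — branch into (!p1 || p3)  //  p2.
                  branch 2.2.2.2.1 (add (!p1 || p3)):
                    (!p1 || p3): β-rule — branch into !p1  //  p3.
                      branch 2.2.2.2.1.1 (add !p1):
                        ○ open, literals {p1=F, p2=F, p4=F}.
                      branch 2.2.2.2.1.2 (add p3):
                        ○ open, literals {p2=F, p3=T, p4=F}.
                  branch 2.2.2.2.2 (add p2):
                    × closes — contains both p2 and !p2.
5 branches closed, 7 open.
Each open branch fixes some atoms; the unmentioned ones are free. Counting distinct full assignments: branch {p2=T, p4=T} (p1, p3) contributes 4 new; branch {p1=F, p2=T, p4=T} (p3) contributes 0 new; branch {p2=T, p3=T, p4=T} (p1) contributes 0 new; branch {p2=T, p4=T} (p1, p3) contributes 0 new; branch {p2=F, p4=F} (p1, p3) contributes 4 new; branch {p1=F, p2=F, p4=F} (p3) contributes 0 new; branch {p2=F, p3=T, p4=F} (p1) contributes 0 new. Total: 8.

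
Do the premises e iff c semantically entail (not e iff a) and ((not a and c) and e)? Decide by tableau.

No

Initial set: {T (e iff c); F ((not e iff a) and ((not a and c) and e))}.
T (e iff c): β-rule — branch into T e, T c  //  F e, F c.
  branch 1 (add T e, T c):
    F ((not e iff a) and ((not a and c) and e)): β-rule — branch into F (not e iff a)  //  F ((not a and c) and e).
      branch 1.1 (add F (not e iff a)):
        F (not e iff a): β-rule — branch into T not e, F a  //  F not e, T a.
          branch 1.1.1 (add T not e, F a):
            × closes — contains both e and not e.
          branch 1.1.2 (add F not e, T a):
            ○ open, literals {a=T, c=T, e=T}.
      branch 1.2 (add F ((not a and c) and e)):
        F ((not a and c) and e): β-rule — branch into F (not a and c)  //  F e.
          branch 1.2.1 (add F (not a and c)):
            F (not a and c): β-rule — branch into F not a  //  F c.
              branch 1.2.1.1 (add F not a):
                ○ open, literals {a=T, c=T, e=T}.
              branch 1.2.1.2 (add F c):
                × closes — contains both c and not c.
          branch 1.2.2 (add F e):
            × closes — contains both e and not e.
  branch 2 (add F e, F c):
    F ((not e iff a) and ((not a and c) and e)): β-rule — branch into F (not e iff a)  //  F ((not a and c) and e).
      branch 2.1 (add F (not e iff a)):
        F (not e iff a): β-rule — branch into T not e, F a  //  F not e, T a.
          branch 2.1.1 (add T not e, F a):
            ○ open, literals {a=F, c=F, e=F}.
          branch 2.1.2 (add F not e, T a):
            × closes — contains both e and not e.
      branch 2.2 (add F ((not a and c) and e)):
        F ((not a and c) and e): β-rule — branch into F (not a and c)  //  F e.
          branch 2.2.1 (add F (not a and c)):
            F (not a and c): β-rule — branch into F not a  //  F c.
              branch 2.2.1.1 (add F not a):
                ○ open, literals {a=T, c=F, e=F}.
              branch 2.2.1.2 (add F c):
                ○ open, literals {c=F, e=F}.
          branch 2.2.2 (add F e):
            ○ open, literals {c=F, e=F}.
4 branches closed, 6 open.
An open branch gives a countermodel: a=T, c=T, e=T (unmentioned atoms arbitrary); the premises hold there but the conclusion fails.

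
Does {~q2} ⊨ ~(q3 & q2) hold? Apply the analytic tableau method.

Initial set: {~q2; ~~(q3 & q2)}.
~~(q3 & q2): α-rule — add q3, q2.
× closes — contains both q2 and ~q2.
All 1 branch closes.
Every branch closed, so the premises entail the conclusion.

Yes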